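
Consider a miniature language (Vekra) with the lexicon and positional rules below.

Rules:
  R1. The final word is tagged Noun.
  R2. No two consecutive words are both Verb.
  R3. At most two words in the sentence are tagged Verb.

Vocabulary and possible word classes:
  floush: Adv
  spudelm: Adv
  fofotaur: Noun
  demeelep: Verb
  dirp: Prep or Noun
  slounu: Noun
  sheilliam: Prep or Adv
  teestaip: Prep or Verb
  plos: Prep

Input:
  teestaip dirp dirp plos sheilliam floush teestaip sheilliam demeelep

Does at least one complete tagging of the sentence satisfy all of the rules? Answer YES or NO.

NO

Candidates per position — 1:teestaip {Prep,Verb}; 2:dirp {Prep,Noun}; 3:dirp {Prep,Noun}; 4:plos {Prep}; 5:sheilliam {Prep,Adv}; 6:floush {Adv}; 7:teestaip {Prep,Verb}; 8:sheilliam {Prep,Adv}; 9:demeelep {Verb}.
Rule 1 cannot be satisfied by any choice of tags from the lexicon.
So there is no consistent tagging.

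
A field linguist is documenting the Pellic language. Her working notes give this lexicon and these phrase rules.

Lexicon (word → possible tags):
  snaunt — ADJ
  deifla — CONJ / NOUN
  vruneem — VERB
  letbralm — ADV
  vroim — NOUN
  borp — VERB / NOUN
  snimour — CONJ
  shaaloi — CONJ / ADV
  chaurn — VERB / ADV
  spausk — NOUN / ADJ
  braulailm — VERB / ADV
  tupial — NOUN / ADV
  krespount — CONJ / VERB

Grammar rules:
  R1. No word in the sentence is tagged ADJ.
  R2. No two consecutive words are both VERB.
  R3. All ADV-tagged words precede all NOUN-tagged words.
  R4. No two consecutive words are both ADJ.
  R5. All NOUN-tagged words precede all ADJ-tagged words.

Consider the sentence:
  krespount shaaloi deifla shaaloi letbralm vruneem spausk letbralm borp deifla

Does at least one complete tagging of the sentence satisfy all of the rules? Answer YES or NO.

NO

Candidates per position — 1:krespount {CONJ,VERB}; 2:shaaloi {CONJ,ADV}; 3:deifla {CONJ,NOUN}; 4:shaaloi {CONJ,ADV}; 5:letbralm {ADV}; 6:vruneem {VERB}; 7:spausk {NOUN,ADJ}; 8:letbralm {ADV}; 9:borp {VERB,NOUN}; 10:deifla {CONJ,NOUN}.
Every candidate sequence violates at least one rule; no consistent tagging exists.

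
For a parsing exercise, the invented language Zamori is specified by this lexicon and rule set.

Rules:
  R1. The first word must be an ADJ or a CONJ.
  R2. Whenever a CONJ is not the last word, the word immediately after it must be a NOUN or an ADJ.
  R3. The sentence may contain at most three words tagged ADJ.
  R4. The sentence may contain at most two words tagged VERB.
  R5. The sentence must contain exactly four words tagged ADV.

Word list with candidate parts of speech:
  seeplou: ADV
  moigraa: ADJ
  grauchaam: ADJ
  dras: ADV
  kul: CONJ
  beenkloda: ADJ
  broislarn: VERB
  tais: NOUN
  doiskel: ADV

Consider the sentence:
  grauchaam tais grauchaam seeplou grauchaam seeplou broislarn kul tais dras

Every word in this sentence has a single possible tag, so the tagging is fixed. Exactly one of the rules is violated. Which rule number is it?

5

Fixed tagging: ADJ NOUN ADJ ADV ADJ ADV VERB CONJ NOUN ADV.
Checking each rule: R1 holds, R2 holds, R3 holds, R4 holds, R5 violated.
Only rule 5 fails.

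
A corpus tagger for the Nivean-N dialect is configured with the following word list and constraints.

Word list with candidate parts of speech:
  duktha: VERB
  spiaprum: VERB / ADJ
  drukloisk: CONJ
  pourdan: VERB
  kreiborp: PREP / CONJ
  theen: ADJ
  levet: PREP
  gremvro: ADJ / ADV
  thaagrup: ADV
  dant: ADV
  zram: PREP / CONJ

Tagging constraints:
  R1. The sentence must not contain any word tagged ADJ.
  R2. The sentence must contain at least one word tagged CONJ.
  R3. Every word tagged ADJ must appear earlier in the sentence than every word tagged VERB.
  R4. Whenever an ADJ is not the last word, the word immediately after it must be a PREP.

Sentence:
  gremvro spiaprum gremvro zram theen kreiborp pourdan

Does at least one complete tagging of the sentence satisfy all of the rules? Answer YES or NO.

Candidates per position — 1:gremvro {ADJ,ADV}; 2:spiaprum {VERB,ADJ}; 3:gremvro {ADJ,ADV}; 4:zram {PREP,CONJ}; 5:theen {ADJ}; 6:kreiborp {PREP,CONJ}; 7:pourdan {VERB}.
Rule 1 cannot be satisfied by any choice of tags from the lexicon.
So there is no consistent tagging.

NO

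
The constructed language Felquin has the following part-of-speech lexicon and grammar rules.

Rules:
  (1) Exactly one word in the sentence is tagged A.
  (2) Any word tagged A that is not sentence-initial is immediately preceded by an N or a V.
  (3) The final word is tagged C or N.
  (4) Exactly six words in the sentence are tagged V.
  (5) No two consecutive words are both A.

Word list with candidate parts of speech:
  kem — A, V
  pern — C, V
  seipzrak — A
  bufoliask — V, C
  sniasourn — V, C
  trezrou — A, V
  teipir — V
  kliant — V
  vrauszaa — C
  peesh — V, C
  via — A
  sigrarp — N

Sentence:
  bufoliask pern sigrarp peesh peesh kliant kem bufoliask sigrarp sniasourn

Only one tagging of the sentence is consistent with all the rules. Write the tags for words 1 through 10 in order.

V V N V V V A V N C

Candidates per position — 1:bufoliask {V,C}; 2:pern {C,V}; 3:sigrarp {N}; 4:peesh {V,C}; 5:peesh {V,C}; 6:kliant {V}; 7:kem {A,V}; 8:bufoliask {V,C}; 9:sigrarp {N}; 10:sniasourn {V,C}.
Position 7: tagging it V would leave rule 1 unsatisfiable, so it must be A.
Position 10: tagging it V would leave rule 3 unsatisfiable, so it must be C.
Position 1: tagging it C would leave rule 4 unsatisfiable, so it must be V.
Position 2: tagging it C would leave rule 4 unsatisfiable, so it must be V.
Position 4: tagging it C would leave rule 4 unsatisfiable, so it must be V.
Position 5: tagging it C would leave rule 4 unsatisfiable, so it must be V.
Position 8: tagging it C would leave rule 4 unsatisfiable, so it must be V.
The only consistent sequence is: V V N V V V A V N C.
Check: rule 1 ok; rule 2 ok; rule 3 ok; rule 4 ok; rule 5 ok.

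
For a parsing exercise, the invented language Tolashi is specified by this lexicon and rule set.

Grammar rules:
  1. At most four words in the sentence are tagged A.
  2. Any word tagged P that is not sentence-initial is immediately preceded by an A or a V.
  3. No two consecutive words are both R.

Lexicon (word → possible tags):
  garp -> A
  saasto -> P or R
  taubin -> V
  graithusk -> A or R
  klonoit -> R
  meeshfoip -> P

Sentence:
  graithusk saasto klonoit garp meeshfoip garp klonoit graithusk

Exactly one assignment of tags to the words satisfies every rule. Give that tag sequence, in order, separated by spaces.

A P R A P A R A

Candidates per position — 1:graithusk {A,R}; 2:saasto {P,R}; 3:klonoit {R}; 4:garp {A}; 5:meeshfoip {P}; 6:garp {A}; 7:klonoit {R}; 8:graithusk {A,R}.
Position 2: R is ruled out by rule 3; that leaves P.
Position 8: R is ruled out by rule 3; that leaves A.
Position 1: R is ruled out by rule 2; that leaves A.
The unique satisfying tagging is: A P R A P A R A.
Checking: rule 1 ✓; rule 2 ✓; rule 3 ✓.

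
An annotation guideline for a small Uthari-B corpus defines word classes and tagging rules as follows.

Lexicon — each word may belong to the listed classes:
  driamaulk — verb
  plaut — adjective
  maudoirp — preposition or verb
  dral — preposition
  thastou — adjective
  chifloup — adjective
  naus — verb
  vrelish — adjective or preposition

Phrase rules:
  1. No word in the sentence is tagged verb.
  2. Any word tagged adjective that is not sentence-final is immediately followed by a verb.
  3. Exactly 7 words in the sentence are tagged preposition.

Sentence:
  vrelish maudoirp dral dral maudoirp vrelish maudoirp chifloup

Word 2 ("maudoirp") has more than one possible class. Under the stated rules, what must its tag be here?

preposition

Candidates per position — 1:vrelish {adjective,preposition}; 2:maudoirp {preposition,verb}; 3:dral {preposition}; 4:dral {preposition}; 5:maudoirp {preposition,verb}; 6:vrelish {adjective,preposition}; 7:maudoirp {preposition,verb}; 8:chifloup {adjective}.
Word 1 cannot be adjective — rule 3 would then fail for every completion. It is preposition.
Word 2 cannot be verb — rule 1 would then fail for every completion. It is preposition.
Word 5 cannot be verb — rule 1 would then fail for every completion. It is preposition.
Word 6 cannot be adjective — rule 3 would then fail for every completion. It is preposition.
Word 7 cannot be verb — rule 1 would then fail for every completion. It is preposition.
That leaves exactly one tagging: preposition preposition preposition preposition preposition preposition preposition adjective.
Verifying each rule — rule 1 holds; rule 2 holds; rule 3 holds.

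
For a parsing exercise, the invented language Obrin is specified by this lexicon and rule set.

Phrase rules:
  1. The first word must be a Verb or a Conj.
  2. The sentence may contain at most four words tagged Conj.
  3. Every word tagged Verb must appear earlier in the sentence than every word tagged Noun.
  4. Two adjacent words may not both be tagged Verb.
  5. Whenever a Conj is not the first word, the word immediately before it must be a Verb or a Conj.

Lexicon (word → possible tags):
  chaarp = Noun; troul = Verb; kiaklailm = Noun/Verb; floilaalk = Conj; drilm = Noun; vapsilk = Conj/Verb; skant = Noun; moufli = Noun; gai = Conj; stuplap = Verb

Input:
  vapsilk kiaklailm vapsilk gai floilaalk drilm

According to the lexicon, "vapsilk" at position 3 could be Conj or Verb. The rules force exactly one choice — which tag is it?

Conj

Candidates per position — 1:vapsilk {Conj,Verb}; 2:kiaklailm {Noun,Verb}; 3:vapsilk {Conj,Verb}; 4:gai {Conj}; 5:floilaalk {Conj}; 6:drilm {Noun}.
Position 3: the remaining choice is settled jointly with positions 1, 2 — only Conj at position 3 is part of a tagging that satisfies every rule.
The only consistent sequence is: Conj Verb Conj Conj Conj Noun.
Rule-by-rule: rule 1 holds; rule 2 holds; rule 3 holds; rule 4 holds; rule 5 holds.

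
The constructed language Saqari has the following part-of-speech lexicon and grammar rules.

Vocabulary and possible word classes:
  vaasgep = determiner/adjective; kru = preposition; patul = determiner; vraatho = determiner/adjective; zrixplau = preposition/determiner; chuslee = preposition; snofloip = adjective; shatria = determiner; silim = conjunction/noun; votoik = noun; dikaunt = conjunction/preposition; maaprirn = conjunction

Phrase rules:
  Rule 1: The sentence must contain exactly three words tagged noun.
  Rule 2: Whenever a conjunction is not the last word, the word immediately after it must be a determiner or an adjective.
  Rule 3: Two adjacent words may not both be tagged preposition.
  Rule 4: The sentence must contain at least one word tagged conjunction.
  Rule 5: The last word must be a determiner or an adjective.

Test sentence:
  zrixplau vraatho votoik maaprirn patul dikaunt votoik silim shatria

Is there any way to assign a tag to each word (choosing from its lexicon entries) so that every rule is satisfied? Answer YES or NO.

Candidates per position — 1:zrixplau {preposition,determiner}; 2:vraatho {determiner,adjective}; 3:votoik {noun}; 4:maaprirn {conjunction}; 5:patul {determiner}; 6:dikaunt {conjunction,preposition}; 7:votoik {noun}; 8:silim {conjunction,noun}; 9:shatria {determiner}.
One satisfying assignment: preposition determiner noun conjunction determiner preposition noun noun determiner.
Rule-by-rule: rule 1 ok; rule 2 ok; rule 3 ok; rule 4 ok; rule 5 ok.

YES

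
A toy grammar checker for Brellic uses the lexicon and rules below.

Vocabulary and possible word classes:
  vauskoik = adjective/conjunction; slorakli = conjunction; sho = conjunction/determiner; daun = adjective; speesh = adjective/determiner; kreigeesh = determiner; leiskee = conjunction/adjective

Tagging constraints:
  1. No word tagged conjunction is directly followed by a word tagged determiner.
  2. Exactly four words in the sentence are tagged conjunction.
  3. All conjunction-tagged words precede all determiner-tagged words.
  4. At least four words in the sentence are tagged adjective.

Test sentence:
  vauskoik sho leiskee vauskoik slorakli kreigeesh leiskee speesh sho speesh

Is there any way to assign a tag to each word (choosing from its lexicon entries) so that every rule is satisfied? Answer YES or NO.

NO

Candidates per position — 1:vauskoik {adjective,conjunction}; 2:sho {conjunction,determiner}; 3:leiskee {conjunction,adjective}; 4:vauskoik {adjective,conjunction}; 5:slorakli {conjunction}; 6:kreigeesh {determiner}; 7:leiskee {conjunction,adjective}; 8:speesh {adjective,determiner}; 9:sho {conjunction,determiner}; 10:speesh {adjective,determiner}.
Rule 1 cannot be satisfied by any choice of tags from the lexicon.
So there is no consistent tagging.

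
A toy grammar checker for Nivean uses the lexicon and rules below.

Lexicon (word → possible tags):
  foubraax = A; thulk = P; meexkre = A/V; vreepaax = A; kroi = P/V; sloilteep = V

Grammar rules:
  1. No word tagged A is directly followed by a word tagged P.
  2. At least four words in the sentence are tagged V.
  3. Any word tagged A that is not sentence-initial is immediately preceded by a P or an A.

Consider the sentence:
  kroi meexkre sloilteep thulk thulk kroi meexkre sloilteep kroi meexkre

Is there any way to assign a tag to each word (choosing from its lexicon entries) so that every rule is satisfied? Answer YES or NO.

Candidates per position — 1:kroi {P,V}; 2:meexkre {A,V}; 3:sloilteep {V}; 4:thulk {P}; 5:thulk {P}; 6:kroi {P,V}; 7:meexkre {A,V}; 8:sloilteep {V}; 9:kroi {P,V}; 10:meexkre {A,V}.
One satisfying assignment: P V V P P P A V V V.
Verifying each rule — rule 1 ok; rule 2 ok; rule 3 ok.

YES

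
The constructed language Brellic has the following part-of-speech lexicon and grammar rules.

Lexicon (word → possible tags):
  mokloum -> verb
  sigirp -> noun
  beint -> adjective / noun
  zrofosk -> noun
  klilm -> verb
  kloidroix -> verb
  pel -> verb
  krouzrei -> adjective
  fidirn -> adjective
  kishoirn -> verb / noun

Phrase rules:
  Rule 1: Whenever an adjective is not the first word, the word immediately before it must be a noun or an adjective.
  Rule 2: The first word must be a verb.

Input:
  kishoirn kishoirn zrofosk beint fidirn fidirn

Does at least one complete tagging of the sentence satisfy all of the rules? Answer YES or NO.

Candidates per position — 1:kishoirn {verb,noun}; 2:kishoirn {verb,noun}; 3:zrofosk {noun}; 4:beint {adjective,noun}; 5:fidirn {adjective}; 6:fidirn {adjective}.
One satisfying assignment: verb noun noun noun adjective adjective.
Rule-by-rule: rule 1 satisfied; rule 2 satisfied.

YES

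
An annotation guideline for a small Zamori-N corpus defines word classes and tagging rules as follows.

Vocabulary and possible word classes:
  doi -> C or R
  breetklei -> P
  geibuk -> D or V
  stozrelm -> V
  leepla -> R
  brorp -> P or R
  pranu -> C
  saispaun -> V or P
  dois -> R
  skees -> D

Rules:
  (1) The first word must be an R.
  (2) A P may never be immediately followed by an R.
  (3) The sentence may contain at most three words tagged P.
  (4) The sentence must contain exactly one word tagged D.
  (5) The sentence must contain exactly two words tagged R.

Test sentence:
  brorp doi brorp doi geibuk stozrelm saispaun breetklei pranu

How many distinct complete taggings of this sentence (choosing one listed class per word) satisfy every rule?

4

Candidates per position — 1:brorp {P,R}; 2:doi {C,R}; 3:brorp {P,R}; 4:doi {C,R}; 5:geibuk {D,V}; 6:stozrelm {V}; 7:saispaun {V,P}; 8:breetklei {P}; 9:pranu {C}.
There are 64 candidate sequences in total.
The sequences that satisfy every rule: R C R C D V V P C; R C R C D V P P C; R R P C D V V P C; R R P C D V P P C.
Count = 4.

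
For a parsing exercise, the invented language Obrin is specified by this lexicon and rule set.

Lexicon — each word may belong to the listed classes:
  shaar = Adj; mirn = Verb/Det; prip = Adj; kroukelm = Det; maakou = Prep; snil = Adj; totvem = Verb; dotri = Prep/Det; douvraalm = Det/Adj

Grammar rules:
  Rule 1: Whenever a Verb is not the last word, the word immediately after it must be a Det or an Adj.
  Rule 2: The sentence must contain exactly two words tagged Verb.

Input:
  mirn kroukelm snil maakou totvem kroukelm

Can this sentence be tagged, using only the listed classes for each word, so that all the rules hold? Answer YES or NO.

YES

Candidates per position — 1:mirn {Verb,Det}; 2:kroukelm {Det}; 3:snil {Adj}; 4:maakou {Prep}; 5:totvem {Verb}; 6:kroukelm {Det}.
One satisfying assignment: Verb Det Adj Prep Verb Det.
Verifying each rule — rule 1 holds; rule 2 holds.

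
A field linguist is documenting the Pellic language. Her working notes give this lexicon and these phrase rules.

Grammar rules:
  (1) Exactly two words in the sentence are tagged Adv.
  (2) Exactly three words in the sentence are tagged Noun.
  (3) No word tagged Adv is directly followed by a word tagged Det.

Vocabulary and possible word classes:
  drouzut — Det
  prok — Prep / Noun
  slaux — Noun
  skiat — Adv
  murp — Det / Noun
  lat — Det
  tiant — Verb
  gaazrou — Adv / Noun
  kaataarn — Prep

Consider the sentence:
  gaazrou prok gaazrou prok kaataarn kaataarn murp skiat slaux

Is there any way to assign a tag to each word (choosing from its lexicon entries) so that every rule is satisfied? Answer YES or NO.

YES

Candidates per position — 1:gaazrou {Adv,Noun}; 2:prok {Prep,Noun}; 3:gaazrou {Adv,Noun}; 4:prok {Prep,Noun}; 5:kaataarn {Prep}; 6:kaataarn {Prep}; 7:murp {Det,Noun}; 8:skiat {Adv}; 9:slaux {Noun}.
One satisfying assignment: Adv Noun Noun Prep Prep Prep Det Adv Noun.
Check: rule 1 holds; rule 2 holds; rule 3 holds.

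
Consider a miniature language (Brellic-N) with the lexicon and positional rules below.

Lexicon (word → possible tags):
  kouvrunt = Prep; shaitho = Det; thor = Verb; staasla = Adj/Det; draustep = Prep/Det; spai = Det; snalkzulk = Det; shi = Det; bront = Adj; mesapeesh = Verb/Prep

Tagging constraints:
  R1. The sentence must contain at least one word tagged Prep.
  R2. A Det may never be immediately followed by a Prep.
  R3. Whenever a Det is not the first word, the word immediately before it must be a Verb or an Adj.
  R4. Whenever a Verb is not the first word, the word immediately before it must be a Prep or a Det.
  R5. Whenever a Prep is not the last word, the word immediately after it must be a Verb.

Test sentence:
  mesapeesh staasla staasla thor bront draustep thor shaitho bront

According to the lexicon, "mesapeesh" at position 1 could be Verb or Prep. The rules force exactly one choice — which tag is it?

Candidates per position — 1:mesapeesh {Verb,Prep}; 2:staasla {Adj,Det}; 3:staasla {Adj,Det}; 4:thor {Verb}; 5:bront {Adj}; 6:draustep {Prep,Det}; 7:thor {Verb}; 8:shaitho {Det}; 9:bront {Adj}.
If word 1 were Prep, no tagging could satisfy rule 5; so word 1 is Verb.
If word 3 were Adj, no tagging could satisfy rule 4; so word 3 is Det.
If word 6 were Det, no tagging could satisfy rule 1; so word 6 is Prep.
If word 2 were Det, no tagging could satisfy rule 3; so word 2 is Adj.
The unique satisfying tagging is: Verb Adj Det Verb Adj Prep Verb Det Adj.
Check: rule 1 ✓; rule 2 ✓; rule 3 ✓; rule 4 ✓; rule 5 ✓.

Verb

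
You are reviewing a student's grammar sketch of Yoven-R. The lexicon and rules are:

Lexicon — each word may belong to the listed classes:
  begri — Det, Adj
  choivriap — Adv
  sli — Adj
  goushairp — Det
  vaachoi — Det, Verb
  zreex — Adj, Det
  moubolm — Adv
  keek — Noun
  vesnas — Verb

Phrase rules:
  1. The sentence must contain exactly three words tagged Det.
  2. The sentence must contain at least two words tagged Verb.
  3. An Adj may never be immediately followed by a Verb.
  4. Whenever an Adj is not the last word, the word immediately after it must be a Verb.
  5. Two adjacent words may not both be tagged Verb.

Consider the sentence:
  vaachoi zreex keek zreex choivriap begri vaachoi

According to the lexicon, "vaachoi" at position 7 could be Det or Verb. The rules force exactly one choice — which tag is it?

Candidates per position — 1:vaachoi {Det,Verb}; 2:zreex {Adj,Det}; 3:keek {Noun}; 4:zreex {Adj,Det}; 5:choivriap {Adv}; 6:begri {Det,Adj}; 7:vaachoi {Det,Verb}.
If word 1 were Det, no tagging could satisfy rule 2; so word 1 is Verb.
If word 2 were Adj, no tagging could satisfy rule 4; so word 2 is Det.
If word 4 were Adj, no tagging could satisfy rule 4; so word 4 is Det.
If word 7 were Det, no tagging could satisfy rule 2; so word 7 is Verb.
If word 6 were Adj, no tagging could satisfy rule 1; so word 6 is Det.
So the tagging must be: Verb Det Noun Det Adv Det Verb.
Rule-by-rule: rule 1 satisfied; rule 2 satisfied; rule 3 satisfied; rule 4 satisfied; rule 5 satisfied.

Verb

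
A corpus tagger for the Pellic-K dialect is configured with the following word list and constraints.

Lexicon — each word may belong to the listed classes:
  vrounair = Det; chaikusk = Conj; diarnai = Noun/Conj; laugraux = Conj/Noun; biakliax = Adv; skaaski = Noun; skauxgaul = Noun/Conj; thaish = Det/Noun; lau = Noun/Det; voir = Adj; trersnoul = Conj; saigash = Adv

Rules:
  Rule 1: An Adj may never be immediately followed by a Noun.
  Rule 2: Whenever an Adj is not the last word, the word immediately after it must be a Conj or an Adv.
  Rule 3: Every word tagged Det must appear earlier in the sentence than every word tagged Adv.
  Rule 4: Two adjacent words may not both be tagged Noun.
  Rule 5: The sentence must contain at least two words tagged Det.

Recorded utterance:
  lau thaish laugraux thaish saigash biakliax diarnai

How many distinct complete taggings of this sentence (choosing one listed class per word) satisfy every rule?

Candidates per position — 1:lau {Noun,Det}; 2:thaish {Det,Noun}; 3:laugraux {Conj,Noun}; 4:thaish {Det,Noun}; 5:saigash {Adv}; 6:biakliax {Adv}; 7:diarnai {Noun,Conj}.
There are 32 candidate sequences in total.
Checking each against the rules leaves 12 sequences.
Count = 12.

12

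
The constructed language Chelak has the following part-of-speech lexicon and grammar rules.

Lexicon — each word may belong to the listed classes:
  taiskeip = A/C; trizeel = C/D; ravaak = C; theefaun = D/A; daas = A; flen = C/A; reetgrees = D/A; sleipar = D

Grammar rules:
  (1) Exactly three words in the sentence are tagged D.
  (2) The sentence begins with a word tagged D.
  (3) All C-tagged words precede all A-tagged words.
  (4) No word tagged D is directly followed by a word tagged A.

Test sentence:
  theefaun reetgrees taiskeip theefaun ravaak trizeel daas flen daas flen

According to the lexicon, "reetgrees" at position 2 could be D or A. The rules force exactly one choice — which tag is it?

Candidates per position — 1:theefaun {D,A}; 2:reetgrees {D,A}; 3:taiskeip {A,C}; 4:theefaun {D,A}; 5:ravaak {C}; 6:trizeel {C,D}; 7:daas {A}; 8:flen {C,A}; 9:daas {A}; 10:flen {C,A}.
Position 1: tagging it A would leave rule 2 unsatisfiable, so it must be D.
Position 2: tagging it A would leave rule 3 unsatisfiable, so it must be D.
Position 3: tagging it A would leave rule 3 unsatisfiable, so it must be C.
Position 4: tagging it A would leave rule 3 unsatisfiable, so it must be D.
Position 6: tagging it D would leave rule 1 unsatisfiable, so it must be C.
Position 8: tagging it C would leave rule 3 unsatisfiable, so it must be A.
Position 10: tagging it C would leave rule 3 unsatisfiable, so it must be A.
The only consistent sequence is: D D C D C C A A A A.
Check: rule 1 ✓; rule 2 ✓; rule 3 ✓; rule 4 ✓.

D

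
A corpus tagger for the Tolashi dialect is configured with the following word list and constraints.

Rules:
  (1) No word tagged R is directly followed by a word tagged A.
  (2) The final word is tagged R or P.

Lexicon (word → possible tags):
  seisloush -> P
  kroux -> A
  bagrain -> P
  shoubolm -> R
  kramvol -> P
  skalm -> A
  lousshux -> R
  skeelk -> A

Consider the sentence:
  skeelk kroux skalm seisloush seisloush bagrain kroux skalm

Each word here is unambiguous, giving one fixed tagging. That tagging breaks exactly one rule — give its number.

Fixed tagging: A A A P P P A A.
Checking each rule: R1 pass, R2 fail.
Only rule 2 fails.

2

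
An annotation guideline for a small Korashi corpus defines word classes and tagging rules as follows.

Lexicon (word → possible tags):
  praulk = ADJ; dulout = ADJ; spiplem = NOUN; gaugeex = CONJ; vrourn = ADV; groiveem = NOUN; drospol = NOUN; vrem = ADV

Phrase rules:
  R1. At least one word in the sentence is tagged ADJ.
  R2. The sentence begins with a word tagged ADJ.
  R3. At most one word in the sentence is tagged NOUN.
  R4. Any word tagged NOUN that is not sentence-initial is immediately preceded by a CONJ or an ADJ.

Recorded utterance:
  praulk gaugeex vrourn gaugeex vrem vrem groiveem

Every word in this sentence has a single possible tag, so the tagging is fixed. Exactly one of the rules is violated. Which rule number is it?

Fixed tagging: ADJ CONJ ADV CONJ ADV ADV NOUN.
Applying the rules: R1 pass, R2 pass, R3 pass, R4 fail.
Only rule 4 fails.

4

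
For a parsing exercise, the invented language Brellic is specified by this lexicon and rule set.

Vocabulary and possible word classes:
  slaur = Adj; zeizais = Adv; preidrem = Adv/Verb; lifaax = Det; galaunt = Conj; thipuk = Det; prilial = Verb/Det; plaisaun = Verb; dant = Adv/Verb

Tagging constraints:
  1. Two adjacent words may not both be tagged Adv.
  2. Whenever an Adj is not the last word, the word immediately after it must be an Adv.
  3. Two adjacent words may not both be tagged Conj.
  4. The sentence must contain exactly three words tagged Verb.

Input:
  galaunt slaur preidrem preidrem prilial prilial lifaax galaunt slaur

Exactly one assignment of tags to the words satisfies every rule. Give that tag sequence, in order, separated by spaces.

Conj Adj Adv Verb Verb Verb Det Conj Adj

Candidates per position — 1:galaunt {Conj}; 2:slaur {Adj}; 3:preidrem {Adv,Verb}; 4:preidrem {Adv,Verb}; 5:prilial {Verb,Det}; 6:prilial {Verb,Det}; 7:lifaax {Det}; 8:galaunt {Conj}; 9:slaur {Adj}.
Position 3: tagging it Verb would leave rule 2 unsatisfiable, so it must be Adv.
Position 4: tagging it Adv would leave rule 1 unsatisfiable, so it must be Verb.
Position 5: tagging it Det would leave rule 4 unsatisfiable, so it must be Verb.
Position 6: tagging it Det would leave rule 4 unsatisfiable, so it must be Verb.
So the tagging must be: Conj Adj Adv Verb Verb Verb Det Conj Adj.
Check: rule 1 ok; rule 2 ok; rule 3 ok; rule 4 ok.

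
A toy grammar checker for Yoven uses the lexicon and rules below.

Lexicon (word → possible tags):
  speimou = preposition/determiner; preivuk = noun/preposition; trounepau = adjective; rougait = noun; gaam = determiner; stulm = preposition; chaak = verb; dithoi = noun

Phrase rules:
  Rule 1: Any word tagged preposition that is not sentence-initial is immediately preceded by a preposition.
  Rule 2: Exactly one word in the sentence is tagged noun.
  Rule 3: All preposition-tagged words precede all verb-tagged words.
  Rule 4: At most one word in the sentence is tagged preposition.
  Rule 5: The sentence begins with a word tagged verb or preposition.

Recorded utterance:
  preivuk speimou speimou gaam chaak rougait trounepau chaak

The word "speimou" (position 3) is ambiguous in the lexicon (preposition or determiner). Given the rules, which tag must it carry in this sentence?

Candidates per position — 1:preivuk {noun,preposition}; 2:speimou {preposition,determiner}; 3:speimou {preposition,determiner}; 4:gaam {determiner}; 5:chaak {verb}; 6:rougait {noun}; 7:trounepau {adjective}; 8:chaak {verb}.
Position 1: noun is ruled out by rule 2; that leaves preposition.
Position 2: preposition is ruled out by rule 4; that leaves determiner.
Position 3: preposition is ruled out by rule 1; that leaves determiner.
That leaves exactly one tagging: preposition determiner determiner determiner verb noun adjective verb.
Rule-by-rule: rule 1 ✓; rule 2 ✓; rule 3 ✓; rule 4 ✓; rule 5 ✓.

determiner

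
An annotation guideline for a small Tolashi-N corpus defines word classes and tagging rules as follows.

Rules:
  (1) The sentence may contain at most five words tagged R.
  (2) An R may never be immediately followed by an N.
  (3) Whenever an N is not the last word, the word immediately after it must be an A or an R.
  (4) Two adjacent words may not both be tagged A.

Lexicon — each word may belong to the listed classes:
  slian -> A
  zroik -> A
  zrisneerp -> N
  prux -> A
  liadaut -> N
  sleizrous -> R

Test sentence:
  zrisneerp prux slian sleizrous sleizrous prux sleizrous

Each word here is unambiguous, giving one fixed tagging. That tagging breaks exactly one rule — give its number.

Fixed tagging: N A A R R A R.
Applying the rules: R1 holds, R2 holds, R3 holds, R4 violated.
Only rule 4 fails.

4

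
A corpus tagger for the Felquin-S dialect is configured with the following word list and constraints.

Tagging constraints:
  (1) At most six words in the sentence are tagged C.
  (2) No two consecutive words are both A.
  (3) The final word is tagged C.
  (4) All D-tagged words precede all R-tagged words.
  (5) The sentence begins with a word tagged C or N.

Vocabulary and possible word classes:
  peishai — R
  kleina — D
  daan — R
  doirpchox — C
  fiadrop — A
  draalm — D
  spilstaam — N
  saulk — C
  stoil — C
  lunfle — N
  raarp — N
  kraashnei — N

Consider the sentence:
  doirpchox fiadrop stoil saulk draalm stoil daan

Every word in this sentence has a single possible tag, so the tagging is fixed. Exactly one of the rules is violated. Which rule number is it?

Fixed tagging: C A C C D C R.
Rule check: R1 ✓, R2 ✓, R3 ✗, R4 ✓, R5 ✓.
Only rule 3 fails.

3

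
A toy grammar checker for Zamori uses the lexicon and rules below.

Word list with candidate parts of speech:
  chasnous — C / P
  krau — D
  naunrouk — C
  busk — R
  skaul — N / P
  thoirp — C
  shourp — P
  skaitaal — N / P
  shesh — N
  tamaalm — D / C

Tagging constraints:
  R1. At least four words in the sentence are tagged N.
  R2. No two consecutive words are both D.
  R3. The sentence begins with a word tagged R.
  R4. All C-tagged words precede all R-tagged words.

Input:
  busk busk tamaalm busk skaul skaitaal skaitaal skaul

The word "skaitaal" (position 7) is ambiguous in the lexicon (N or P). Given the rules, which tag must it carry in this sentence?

N

Candidates per position — 1:busk {R}; 2:busk {R}; 3:tamaalm {D,C}; 4:busk {R}; 5:skaul {N,P}; 6:skaitaal {N,P}; 7:skaitaal {N,P}; 8:skaul {N,P}.
Position 3: tagging it C would leave rule 4 unsatisfiable, so it must be D.
Position 5: tagging it P would leave rule 1 unsatisfiable, so it must be N.
Position 6: tagging it P would leave rule 1 unsatisfiable, so it must be N.
Position 7: tagging it P would leave rule 1 unsatisfiable, so it must be N.
Position 8: tagging it P would leave rule 1 unsatisfiable, so it must be N.
The unique satisfying tagging is: R R D R N N N N.
Checking: rule 1 ✓; rule 2 ✓; rule 3 ✓; rule 4 ✓.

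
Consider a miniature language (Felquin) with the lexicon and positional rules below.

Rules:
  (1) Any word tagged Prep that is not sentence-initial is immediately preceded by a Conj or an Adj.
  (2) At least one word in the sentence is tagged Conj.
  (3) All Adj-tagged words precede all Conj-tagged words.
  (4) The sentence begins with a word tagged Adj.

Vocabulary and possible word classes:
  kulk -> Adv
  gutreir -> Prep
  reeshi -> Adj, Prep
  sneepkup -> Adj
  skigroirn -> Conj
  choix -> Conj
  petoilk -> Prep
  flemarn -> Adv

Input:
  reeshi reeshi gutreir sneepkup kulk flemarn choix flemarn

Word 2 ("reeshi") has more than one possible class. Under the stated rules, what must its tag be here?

Adj

Candidates per position — 1:reeshi {Adj,Prep}; 2:reeshi {Adj,Prep}; 3:gutreir {Prep}; 4:sneepkup {Adj}; 5:kulk {Adv}; 6:flemarn {Adv}; 7:choix {Conj}; 8:flemarn {Adv}.
Position 1: Prep is ruled out by rule 4; that leaves Adj.
Position 2: Prep is ruled out by rule 1; that leaves Adj.
So the tagging must be: Adj Adj Prep Adj Adv Adv Conj Adv.
Checking: rule 1 holds; rule 2 holds; rule 3 holds; rule 4 holds.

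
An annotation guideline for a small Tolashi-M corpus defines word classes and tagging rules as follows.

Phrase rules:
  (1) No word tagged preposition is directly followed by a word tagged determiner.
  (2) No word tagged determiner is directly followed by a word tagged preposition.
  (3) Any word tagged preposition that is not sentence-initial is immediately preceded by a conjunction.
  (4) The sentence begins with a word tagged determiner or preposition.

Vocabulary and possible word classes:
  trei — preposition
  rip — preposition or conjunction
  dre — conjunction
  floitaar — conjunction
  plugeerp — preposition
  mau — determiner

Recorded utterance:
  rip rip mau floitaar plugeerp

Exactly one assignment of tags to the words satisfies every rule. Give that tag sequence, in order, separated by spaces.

Candidates per position — 1:rip {preposition,conjunction}; 2:rip {preposition,conjunction}; 3:mau {determiner}; 4:floitaar {conjunction}; 5:plugeerp {preposition}.
Word 1 cannot be conjunction — rule 4 would then fail for every completion. It is preposition.
Word 2 cannot be preposition — rule 1 would then fail for every completion. It is conjunction.
The only consistent sequence is: preposition conjunction determiner conjunction preposition.
Rule-by-rule: rule 1 ✓; rule 2 ✓; rule 3 ✓; rule 4 ✓.

preposition conjunction determiner conjunction preposition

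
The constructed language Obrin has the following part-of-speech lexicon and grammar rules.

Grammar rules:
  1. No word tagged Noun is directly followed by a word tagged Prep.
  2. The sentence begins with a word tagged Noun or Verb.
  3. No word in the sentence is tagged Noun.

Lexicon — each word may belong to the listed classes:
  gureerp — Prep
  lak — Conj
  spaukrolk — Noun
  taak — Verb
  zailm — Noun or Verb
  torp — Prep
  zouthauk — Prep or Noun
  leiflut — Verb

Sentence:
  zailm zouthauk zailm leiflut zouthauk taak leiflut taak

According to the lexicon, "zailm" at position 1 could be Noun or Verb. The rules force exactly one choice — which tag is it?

Verb

Candidates per position — 1:zailm {Noun,Verb}; 2:zouthauk {Prep,Noun}; 3:zailm {Noun,Verb}; 4:leiflut {Verb}; 5:zouthauk {Prep,Noun}; 6:taak {Verb}; 7:leiflut {Verb}; 8:taak {Verb}.
At position 1, choosing Noun makes rule 3 impossible to satisfy; hence Verb.
At position 2, choosing Noun makes rule 3 impossible to satisfy; hence Prep.
At position 3, choosing Noun makes rule 3 impossible to satisfy; hence Verb.
At position 5, choosing Noun makes rule 3 impossible to satisfy; hence Prep.
So the tagging must be: Verb Prep Verb Verb Prep Verb Verb Verb.
Checking: rule 1 ok; rule 2 ok; rule 3 ok.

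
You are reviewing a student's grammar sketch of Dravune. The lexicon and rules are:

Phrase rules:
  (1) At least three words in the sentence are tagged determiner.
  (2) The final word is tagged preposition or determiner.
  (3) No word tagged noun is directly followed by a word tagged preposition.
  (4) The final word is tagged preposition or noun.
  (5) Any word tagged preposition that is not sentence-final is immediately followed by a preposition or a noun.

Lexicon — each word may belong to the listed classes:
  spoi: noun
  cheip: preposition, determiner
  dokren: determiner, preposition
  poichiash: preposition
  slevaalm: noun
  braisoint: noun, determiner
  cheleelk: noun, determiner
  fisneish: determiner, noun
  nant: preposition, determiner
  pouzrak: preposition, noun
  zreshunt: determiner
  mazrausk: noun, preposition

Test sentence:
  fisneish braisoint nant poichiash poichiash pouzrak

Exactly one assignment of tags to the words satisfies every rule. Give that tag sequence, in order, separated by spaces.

Candidates per position — 1:fisneish {determiner,noun}; 2:braisoint {noun,determiner}; 3:nant {preposition,determiner}; 4:poichiash {preposition}; 5:poichiash {preposition}; 6:pouzrak {preposition,noun}.
Position 1: tagging it noun would leave rule 1 unsatisfiable, so it must be determiner.
Position 2: tagging it noun would leave rule 1 unsatisfiable, so it must be determiner.
Position 3: tagging it preposition would leave rule 1 unsatisfiable, so it must be determiner.
Position 6: tagging it noun would leave rule 2 unsatisfiable, so it must be preposition.
The unique satisfying tagging is: determiner determiner determiner preposition preposition preposition.
Checking: rule 1 holds; rule 2 holds; rule 3 holds; rule 4 holds; rule 5 holds.

determiner determiner determiner preposition preposition preposition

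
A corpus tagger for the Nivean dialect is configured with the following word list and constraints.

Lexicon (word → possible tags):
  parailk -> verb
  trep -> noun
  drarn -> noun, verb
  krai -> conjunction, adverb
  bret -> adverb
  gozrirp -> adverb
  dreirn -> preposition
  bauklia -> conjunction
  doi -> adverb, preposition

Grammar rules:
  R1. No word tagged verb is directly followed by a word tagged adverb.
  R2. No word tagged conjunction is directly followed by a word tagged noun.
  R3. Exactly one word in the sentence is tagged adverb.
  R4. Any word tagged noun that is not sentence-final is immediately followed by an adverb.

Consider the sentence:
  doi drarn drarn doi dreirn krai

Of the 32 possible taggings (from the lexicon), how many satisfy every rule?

Candidates per position — 1:doi {adverb,preposition}; 2:drarn {noun,verb}; 3:drarn {noun,verb}; 4:doi {adverb,preposition}; 5:dreirn {preposition}; 6:krai {conjunction,adverb}.
There are 32 candidate sequences in total.
The sequences that satisfy every rule: adverb verb verb preposition preposition conjunction; preposition verb noun adverb preposition conjunction; preposition verb verb preposition preposition adverb.
Count = 3.

3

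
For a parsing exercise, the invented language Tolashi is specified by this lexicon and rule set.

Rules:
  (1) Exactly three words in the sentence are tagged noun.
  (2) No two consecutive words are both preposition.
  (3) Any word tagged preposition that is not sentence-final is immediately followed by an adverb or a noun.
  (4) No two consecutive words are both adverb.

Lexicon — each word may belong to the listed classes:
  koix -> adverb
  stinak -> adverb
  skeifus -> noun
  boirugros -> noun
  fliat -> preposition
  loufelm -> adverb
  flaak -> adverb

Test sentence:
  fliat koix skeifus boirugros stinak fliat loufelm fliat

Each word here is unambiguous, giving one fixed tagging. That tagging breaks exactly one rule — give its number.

Fixed tagging: preposition adverb noun noun adverb preposition adverb preposition.
Rule check: R1 violated, R2 holds, R3 holds, R4 holds.
Only rule 1 fails.

1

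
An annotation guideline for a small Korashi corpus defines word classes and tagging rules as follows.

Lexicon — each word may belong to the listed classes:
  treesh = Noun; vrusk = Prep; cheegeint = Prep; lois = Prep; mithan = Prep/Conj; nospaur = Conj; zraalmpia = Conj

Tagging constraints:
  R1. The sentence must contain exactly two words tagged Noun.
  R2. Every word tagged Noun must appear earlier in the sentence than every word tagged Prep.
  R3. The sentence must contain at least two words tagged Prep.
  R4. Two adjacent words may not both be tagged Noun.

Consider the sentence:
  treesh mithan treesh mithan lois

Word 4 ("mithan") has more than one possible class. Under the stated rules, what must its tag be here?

Prep

Candidates per position — 1:treesh {Noun}; 2:mithan {Prep,Conj}; 3:treesh {Noun}; 4:mithan {Prep,Conj}; 5:lois {Prep}.
If word 2 were Prep, no tagging could satisfy rule 2; so word 2 is Conj.
If word 4 were Conj, no tagging could satisfy rule 3; so word 4 is Prep.
That leaves exactly one tagging: Noun Conj Noun Prep Prep.
Check: rule 1 ok; rule 2 ok; rule 3 ok; rule 4 ok.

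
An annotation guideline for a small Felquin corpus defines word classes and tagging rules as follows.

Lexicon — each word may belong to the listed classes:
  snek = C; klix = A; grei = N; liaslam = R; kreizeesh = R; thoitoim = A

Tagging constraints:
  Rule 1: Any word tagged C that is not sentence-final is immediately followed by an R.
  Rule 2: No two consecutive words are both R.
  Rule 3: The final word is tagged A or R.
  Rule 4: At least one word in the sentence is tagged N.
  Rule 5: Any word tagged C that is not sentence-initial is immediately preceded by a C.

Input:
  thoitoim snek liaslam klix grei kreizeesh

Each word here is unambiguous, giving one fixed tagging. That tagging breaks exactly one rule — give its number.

Fixed tagging: A C R A N R.
Rule check: R1 ✓, R2 ✓, R3 ✓, R4 ✓, R5 ✗.
Only rule 5 fails.

5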